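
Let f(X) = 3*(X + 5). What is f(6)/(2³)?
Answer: 33/8 ≈ 4.1250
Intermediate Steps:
f(X) = 15 + 3*X (f(X) = 3*(5 + X) = 15 + 3*X)
f(6)/(2³) = (15 + 3*6)/(2³) = (15 + 18)/8 = 33*(⅛) = 33/8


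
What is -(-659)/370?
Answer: 659/370 ≈ 1.7811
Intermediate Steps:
-(-659)/370 = -1*(-659/370) = 659/370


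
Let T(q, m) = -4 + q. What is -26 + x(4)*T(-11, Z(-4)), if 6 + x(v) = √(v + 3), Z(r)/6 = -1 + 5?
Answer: 64 - 15*√7 ≈ 24.314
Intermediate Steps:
Z(r) = 24 (Z(r) = 6*(-1 + 5) = 6*4 = 24)
x(v) = -6 + √(3 + v) (x(v) = -6 + √(v + 3) = -6 + √(3 + v))
-26 + x(4)*T(-11, Z(-4)) = -26 + (-6 + √(3 + 4))*(-4 - 11) = -26 + (-6 + √7)*(-15) = -26 + (90 - 15*√7) = 64 - 15*√7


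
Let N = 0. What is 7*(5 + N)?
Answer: 35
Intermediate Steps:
7*(5 + N) = 7*(5 + 0) = 7*5 = 35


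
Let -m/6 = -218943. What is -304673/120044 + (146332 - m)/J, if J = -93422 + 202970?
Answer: -43376700037/3287645028 ≈ -13.194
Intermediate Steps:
m = 1313658 (m = -6*(-218943) = 1313658)
J = 109548
-304673/120044 + (146332 - m)/J = -304673/120044 + (146332 - 1*1313658)/109548 = -304673*1/120044 + (146332 - 1313658)*(1/109548) = -304673/120044 - 1167326*1/109548 = -304673/120044 - 583663/54774 = -43376700037/3287645028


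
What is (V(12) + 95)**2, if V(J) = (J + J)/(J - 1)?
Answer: 1142761/121 ≈ 9444.3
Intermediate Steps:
V(J) = 2*J/(-1 + J) (V(J) = (2*J)/(-1 + J) = 2*J/(-1 + J))
(V(12) + 95)**2 = (2*12/(-1 + 12) + 95)**2 = (2*12/11 + 95)**2 = (2*12*(1/11) + 95)**2 = (24/11 + 95)**2 = (1069/11)**2 = 1142761/121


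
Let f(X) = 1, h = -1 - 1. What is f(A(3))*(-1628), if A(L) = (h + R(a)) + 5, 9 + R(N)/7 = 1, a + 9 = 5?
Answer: -1628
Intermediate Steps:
a = -4 (a = -9 + 5 = -4)
R(N) = -56 (R(N) = -63 + 7*1 = -63 + 7 = -56)
h = -2
A(L) = -53 (A(L) = (-2 - 56) + 5 = -58 + 5 = -53)
f(A(3))*(-1628) = 1*(-1628) = -1628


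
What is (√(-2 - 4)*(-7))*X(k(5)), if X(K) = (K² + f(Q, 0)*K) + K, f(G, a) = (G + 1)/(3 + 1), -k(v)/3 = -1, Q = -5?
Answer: -63*I*√6 ≈ -154.32*I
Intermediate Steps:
k(v) = 3 (k(v) = -3*(-1) = 3)
f(G, a) = ¼ + G/4 (f(G, a) = (1 + G)/4 = (1 + G)*(¼) = ¼ + G/4)
X(K) = K² (X(K) = (K² + (¼ + (¼)*(-5))*K) + K = (K² + (¼ - 5/4)*K) + K = (K² - K) + K = K²)
(√(-2 - 4)*(-7))*X(k(5)) = (√(-2 - 4)*(-7))*3² = (√(-6)*(-7))*9 = ((I*√6)*(-7))*9 = -7*I*√6*9 = -63*I*√6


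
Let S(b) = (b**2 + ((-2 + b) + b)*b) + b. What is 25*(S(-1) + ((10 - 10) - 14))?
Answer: -250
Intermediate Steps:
S(b) = b + b**2 + b*(-2 + 2*b) (S(b) = (b**2 + (-2 + 2*b)*b) + b = (b**2 + b*(-2 + 2*b)) + b = b + b**2 + b*(-2 + 2*b))
25*(S(-1) + ((10 - 10) - 14)) = 25*(-(-1 + 3*(-1)) + ((10 - 10) - 14)) = 25*(-(-1 - 3) + (0 - 14)) = 25*(-1*(-4) - 14) = 25*(4 - 14) = 25*(-10) = -250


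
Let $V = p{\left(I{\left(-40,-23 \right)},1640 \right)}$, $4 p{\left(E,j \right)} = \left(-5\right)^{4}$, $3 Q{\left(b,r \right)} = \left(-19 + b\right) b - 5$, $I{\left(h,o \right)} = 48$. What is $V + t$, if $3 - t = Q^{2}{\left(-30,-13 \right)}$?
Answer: $- \frac{8579167}{36} \approx -2.3831 \cdot 10^{5}$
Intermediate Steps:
$Q{\left(b,r \right)} = - \frac{5}{3} + \frac{b \left(-19 + b\right)}{3}$ ($Q{\left(b,r \right)} = \frac{\left(-19 + b\right) b - 5}{3} = \frac{b \left(-19 + b\right) - 5}{3} = \frac{-5 + b \left(-19 + b\right)}{3} = - \frac{5}{3} + \frac{b \left(-19 + b\right)}{3}$)
$t = - \frac{2146198}{9}$ ($t = 3 - \left(- \frac{5}{3} - -190 + \frac{\left(-30\right)^{2}}{3}\right)^{2} = 3 - \left(- \frac{5}{3} + 190 + \frac{1}{3} \cdot 900\right)^{2} = 3 - \left(- \frac{5}{3} + 190 + 300\right)^{2} = 3 - \left(\frac{1465}{3}\right)^{2} = 3 - \frac{2146225}{9} = - \frac{2146198}{9} \approx -2.3847 \cdot 10^{5}$)
$p{\left(E,j \right)} = \frac{625}{4}$ ($p{\left(E,j \right)} = \frac{\left(-5\right)^{4}}{4} = \frac{1}{4} \cdot 625 = \frac{625}{4}$)
$V = \frac{625}{4} \approx 156.25$
$V + t = \frac{625}{4} - \frac{2146198}{9} = - \frac{8579167}{36}$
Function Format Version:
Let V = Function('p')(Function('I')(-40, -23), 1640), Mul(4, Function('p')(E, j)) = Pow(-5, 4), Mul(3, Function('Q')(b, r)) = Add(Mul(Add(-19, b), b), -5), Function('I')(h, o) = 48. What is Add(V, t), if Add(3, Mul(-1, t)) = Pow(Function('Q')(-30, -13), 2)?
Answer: Rational(-8579167, 36) ≈ -2.3831e+5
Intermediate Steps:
Function('Q')(b, r) = Add(Rational(-5, 3), Mul(Rational(1, 3), b, Add(-19, b))) (Function('Q')(b, r) = Mul(Rational(1, 3), Add(Mul(Add(-19, b), b), -5)) = Mul(Rational(1, 3), Add(Mul(b, Add(-19, b)), -5)) = Mul(Rational(1, 3), Add(-5, Mul(b, Add(-19, b)))) = Add(Rational(-5, 3), Mul(Rational(1, 3), b, Add(-19, b))))
t = Rational(-2146198, 9) (t = Add(3, Mul(-1, Pow(Add(Rational(-5, 3), Mul(Rational(-19, 3), -30), Mul(Rational(1, 3), Pow(-30, 2))), 2))) = Add(3, Mul(-1, Pow(Add(Rational(-5, 3), 190, Mul(Rational(1, 3), 900)), 2))) = Add(3, Mul(-1, Pow(Add(Rational(-5, 3), 190, 300), 2))) = Add(3, Mul(-1, Pow(Rational(1465, 3), 2))) = Add(3, Mul(-1, Rational(2146225, 9))) = Add(3, Rational(-2146225, 9)) = Rational(-2146198, 9) ≈ -2.3847e+5)
Function('p')(E, j) = Rational(625, 4) (Function('p')(E, j) = Mul(Rational(1, 4), Pow(-5, 4)) = Mul(Rational(1, 4), 625) = Rational(625, 4))
V = Rational(625, 4) ≈ 156.25
Add(V, t) = Add(Rational(625, 4), Rational(-2146198, 9)) = Rational(-8579167, 36)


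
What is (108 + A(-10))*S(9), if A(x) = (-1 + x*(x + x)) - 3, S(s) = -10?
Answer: -3040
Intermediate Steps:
A(x) = -4 + 2*x**2 (A(x) = (-1 + x*(2*x)) - 3 = (-1 + 2*x**2) - 3 = -4 + 2*x**2)
(108 + A(-10))*S(9) = (108 + (-4 + 2*(-10)**2))*(-10) = (108 + (-4 + 2*100))*(-10) = (108 + (-4 + 200))*(-10) = (108 + 196)*(-10) = 304*(-10) = -3040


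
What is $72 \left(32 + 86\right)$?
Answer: $8496$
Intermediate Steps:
$72 \left(32 + 86\right) = 72 \cdot 118 = 8496$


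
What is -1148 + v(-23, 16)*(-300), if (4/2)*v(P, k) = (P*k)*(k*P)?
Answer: -20314748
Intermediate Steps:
v(P, k) = P**2*k**2/2 (v(P, k) = ((P*k)*(k*P))/2 = ((P*k)*(P*k))/2 = (P**2*k**2)/2 = P**2*k**2/2)
-1148 + v(-23, 16)*(-300) = -1148 + ((1/2)*(-23)**2*16**2)*(-300) = -1148 + ((1/2)*529*256)*(-300) = -1148 + 67712*(-300) = -1148 - 20313600 = -20314748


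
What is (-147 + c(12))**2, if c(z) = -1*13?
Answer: 25600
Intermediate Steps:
c(z) = -13
(-147 + c(12))**2 = (-147 - 13)**2 = (-160)**2 = 25600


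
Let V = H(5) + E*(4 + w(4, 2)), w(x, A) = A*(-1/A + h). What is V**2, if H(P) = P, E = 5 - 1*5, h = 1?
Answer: 25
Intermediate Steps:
E = 0 (E = 5 - 5 = 0)
w(x, A) = A*(1 - 1/A) (w(x, A) = A*(-1/A + 1) = A*(1 - 1/A))
V = 5 (V = 5 + 0*(4 + (-1 + 2)) = 5 + 0*(4 + 1) = 5 + 0*5 = 5 + 0 = 5)
V**2 = 5**2 = 25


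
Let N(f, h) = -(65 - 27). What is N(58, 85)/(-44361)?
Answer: 38/44361 ≈ 0.00085661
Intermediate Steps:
N(f, h) = -38 (N(f, h) = -1*38 = -38)
N(58, 85)/(-44361) = -38/(-44361) = -38*(-1/44361) = 38/44361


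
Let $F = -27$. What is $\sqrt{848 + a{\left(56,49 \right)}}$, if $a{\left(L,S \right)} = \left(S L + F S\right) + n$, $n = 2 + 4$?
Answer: $5 \sqrt{91} \approx 47.697$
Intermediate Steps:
$n = 6$
$a{\left(L,S \right)} = 6 - 27 S + L S$ ($a{\left(L,S \right)} = \left(S L - 27 S\right) + 6 = \left(L S - 27 S\right) + 6 = \left(- 27 S + L S\right) + 6 = 6 - 27 S + L S$)
$\sqrt{848 + a{\left(56,49 \right)}} = \sqrt{848 + \left(6 - 1323 + 56 \cdot 49\right)} = \sqrt{848 + \left(6 - 1323 + 2744\right)} = \sqrt{848 + 1427} = \sqrt{2275} = 5 \sqrt{91}$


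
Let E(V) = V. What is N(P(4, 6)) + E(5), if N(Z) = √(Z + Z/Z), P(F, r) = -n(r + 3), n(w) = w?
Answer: 5 + 2*I*√2 ≈ 5.0 + 2.8284*I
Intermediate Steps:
P(F, r) = -3 - r (P(F, r) = -(r + 3) = -(3 + r) = -3 - r)
N(Z) = √(1 + Z) (N(Z) = √(Z + 1) = √(1 + Z))
N(P(4, 6)) + E(5) = √(1 + (-3 - 1*6)) + 5 = √(1 + (-3 - 6)) + 5 = √(1 - 9) + 5 = √(-8) + 5 = 2*I*√2 + 5 = 5 + 2*I*√2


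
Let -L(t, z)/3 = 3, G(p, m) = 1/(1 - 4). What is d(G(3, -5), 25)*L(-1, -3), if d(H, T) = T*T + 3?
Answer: -5652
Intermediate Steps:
G(p, m) = -⅓ (G(p, m) = 1/(-3) = -⅓)
L(t, z) = -9 (L(t, z) = -3*3 = -9)
d(H, T) = 3 + T² (d(H, T) = T² + 3 = 3 + T²)
d(G(3, -5), 25)*L(-1, -3) = (3 + 25²)*(-9) = (3 + 625)*(-9) = 628*(-9) = -5652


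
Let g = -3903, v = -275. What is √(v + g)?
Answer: I*√4178 ≈ 64.637*I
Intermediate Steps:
√(v + g) = √(-275 - 3903) = √(-4178) = I*√4178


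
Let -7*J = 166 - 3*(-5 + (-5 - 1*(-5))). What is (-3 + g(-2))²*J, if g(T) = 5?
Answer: -724/7 ≈ -103.43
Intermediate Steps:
J = -181/7 (J = -(166 - 3*(-5 + (-5 - 1*(-5))))/7 = -(166 - 3*(-5 + (-5 + 5)))/7 = -(166 - 3*(-5 + 0))/7 = -(166 - 3*(-5))/7 = -(166 + 15)/7 = -⅐*181 = -181/7 ≈ -25.857)
(-3 + g(-2))²*J = (-3 + 5)²*(-181/7) = 2²*(-181/7) = 4*(-181/7) = -724/7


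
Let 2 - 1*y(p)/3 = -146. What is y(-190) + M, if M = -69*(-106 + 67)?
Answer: 3135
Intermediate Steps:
y(p) = 444 (y(p) = 6 - 3*(-146) = 6 + 438 = 444)
M = 2691 (M = -69*(-39) = 2691)
y(-190) + M = 444 + 2691 = 3135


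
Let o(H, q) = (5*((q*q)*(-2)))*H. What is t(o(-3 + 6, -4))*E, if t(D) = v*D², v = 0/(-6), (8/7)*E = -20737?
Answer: 0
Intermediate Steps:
E = -145159/8 (E = (7/8)*(-20737) = -145159/8 ≈ -18145.)
v = 0 (v = 0*(-⅙) = 0)
o(H, q) = -10*H*q² (o(H, q) = (5*(q²*(-2)))*H = (5*(-2*q²))*H = (-10*q²)*H = -10*H*q²)
t(D) = 0 (t(D) = 0*D² = 0)
t(o(-3 + 6, -4))*E = 0*(-145159/8) = 0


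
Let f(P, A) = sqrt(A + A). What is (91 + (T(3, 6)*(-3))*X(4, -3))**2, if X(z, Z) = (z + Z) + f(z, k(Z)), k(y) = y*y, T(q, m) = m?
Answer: 11161 - 7884*sqrt(2) ≈ 11.340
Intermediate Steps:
k(y) = y**2
f(P, A) = sqrt(2)*sqrt(A) (f(P, A) = sqrt(2*A) = sqrt(2)*sqrt(A))
X(z, Z) = Z + z + sqrt(2)*sqrt(Z**2) (X(z, Z) = (z + Z) + sqrt(2)*sqrt(Z**2) = (Z + z) + sqrt(2)*sqrt(Z**2) = Z + z + sqrt(2)*sqrt(Z**2))
(91 + (T(3, 6)*(-3))*X(4, -3))**2 = (91 + (6*(-3))*(-3 + 4 + sqrt(2)*sqrt((-3)**2)))**2 = (91 - 18*(-3 + 4 + sqrt(2)*sqrt(9)))**2 = (91 - 18*(-3 + 4 + sqrt(2)*3))**2 = (91 - 18*(-3 + 4 + 3*sqrt(2)))**2 = (91 - 18*(1 + 3*sqrt(2)))**2 = (91 + (-18 - 54*sqrt(2)))**2 = (73 - 54*sqrt(2))**2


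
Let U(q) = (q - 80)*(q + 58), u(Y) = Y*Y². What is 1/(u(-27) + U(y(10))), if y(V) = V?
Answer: -1/24443 ≈ -4.0911e-5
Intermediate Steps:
u(Y) = Y³
U(q) = (-80 + q)*(58 + q)
1/(u(-27) + U(y(10))) = 1/((-27)³ + (-4640 + 10² - 22*10)) = 1/(-19683 + (-4640 + 100 - 220)) = 1/(-19683 - 4760) = 1/(-24443) = -1/24443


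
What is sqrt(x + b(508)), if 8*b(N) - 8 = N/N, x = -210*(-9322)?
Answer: sqrt(31321938)/4 ≈ 1399.2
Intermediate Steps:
x = 1957620
b(N) = 9/8 (b(N) = 1 + (N/N)/8 = 1 + (1/8)*1 = 1 + 1/8 = 9/8)
sqrt(x + b(508)) = sqrt(1957620 + 9/8) = sqrt(15660969/8) = sqrt(31321938)/4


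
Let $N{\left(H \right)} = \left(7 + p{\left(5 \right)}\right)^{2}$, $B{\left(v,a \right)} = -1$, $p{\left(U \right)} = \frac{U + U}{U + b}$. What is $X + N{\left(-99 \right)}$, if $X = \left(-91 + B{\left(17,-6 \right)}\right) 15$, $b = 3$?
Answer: $- \frac{20991}{16} \approx -1311.9$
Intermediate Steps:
$p{\left(U \right)} = \frac{2 U}{3 + U}$ ($p{\left(U \right)} = \frac{U + U}{U + 3} = \frac{2 U}{3 + U}$)
$N{\left(H \right)} = \frac{1089}{16}$ ($N{\left(H \right)} = \left(7 + 2 \cdot 5 \frac{1}{3 + 5}\right)^{2} = \left(7 + 2 \cdot 5 \cdot \frac{1}{8}\right)^{2} = \left(7 + \frac{5}{4}\right)^{2} = \left(\frac{33}{4}\right)^{2} = \frac{1089}{16}$)
$X = -1380$ ($X = \left(-91 - 1\right) 15 = \left(-92\right) 15 = -1380$)
$X + N{\left(-99 \right)} = -1380 + \frac{1089}{16} = - \frac{20991}{16}$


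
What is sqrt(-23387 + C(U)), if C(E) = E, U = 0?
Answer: I*sqrt(23387) ≈ 152.93*I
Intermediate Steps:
sqrt(-23387 + C(U)) = sqrt(-23387 + 0) = sqrt(-23387) = I*sqrt(23387)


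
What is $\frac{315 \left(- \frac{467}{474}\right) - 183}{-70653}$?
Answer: $\frac{25983}{3721058} \approx 0.0069827$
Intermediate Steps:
$\frac{315 \left(- \frac{467}{474}\right) - 183}{-70653} = \left(315 \left(\left(-467\right) \frac{1}{474}\right) - 183\right) \left(- \frac{1}{70653}\right) = \left(315 \left(- \frac{467}{474}\right) - 183\right) \left(- \frac{1}{70653}\right) = \left(- \frac{49035}{158} - 183\right) \left(- \frac{1}{70653}\right) = \left(- \frac{77949}{158}\right) \left(- \frac{1}{70653}\right) = \frac{25983}{3721058}$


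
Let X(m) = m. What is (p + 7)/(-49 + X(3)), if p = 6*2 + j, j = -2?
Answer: -17/46 ≈ -0.36957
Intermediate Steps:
p = 10 (p = 6*2 - 2 = 12 - 2 = 10)
(p + 7)/(-49 + X(3)) = (10 + 7)/(-49 + 3) = 17/(-46) = -1/46*17 = -17/46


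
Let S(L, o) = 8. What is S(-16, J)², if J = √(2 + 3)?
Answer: 64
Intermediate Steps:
J = √5 ≈ 2.2361
S(-16, J)² = 8² = 64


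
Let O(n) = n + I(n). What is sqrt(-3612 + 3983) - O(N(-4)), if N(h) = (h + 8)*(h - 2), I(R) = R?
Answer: 48 + sqrt(371) ≈ 67.261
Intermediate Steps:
N(h) = (-2 + h)*(8 + h) (N(h) = (8 + h)*(-2 + h) = (-2 + h)*(8 + h))
O(n) = 2*n (O(n) = n + n = 2*n)
sqrt(-3612 + 3983) - O(N(-4)) = sqrt(-3612 + 3983) - 2*(-16 + (-4)**2 + 6*(-4)) = sqrt(371) - 2*(-16 + 16 - 24) = sqrt(371) - 2*(-24) = sqrt(371) - 1*(-48) = sqrt(371) + 48 = 48 + sqrt(371)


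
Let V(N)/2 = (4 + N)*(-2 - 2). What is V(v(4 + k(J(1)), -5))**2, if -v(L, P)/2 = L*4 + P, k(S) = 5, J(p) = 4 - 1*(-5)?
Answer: 215296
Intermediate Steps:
J(p) = 9 (J(p) = 4 + 5 = 9)
v(L, P) = -8*L - 2*P (v(L, P) = -2*(L*4 + P) = -2*(4*L + P) = -2*(P + 4*L) = -8*L - 2*P)
V(N) = -32 - 8*N (V(N) = 2*((4 + N)*(-2 - 2)) = 2*((4 + N)*(-4)) = 2*(-16 - 4*N) = -32 - 8*N)
V(v(4 + k(J(1)), -5))**2 = (-32 - 8*(-8*(4 + 5) - 2*(-5)))**2 = (-32 - 8*(-8*9 + 10))**2 = (-32 - 8*(-72 + 10))**2 = (-32 - 8*(-62))**2 = (-32 + 496)**2 = 464**2 = 215296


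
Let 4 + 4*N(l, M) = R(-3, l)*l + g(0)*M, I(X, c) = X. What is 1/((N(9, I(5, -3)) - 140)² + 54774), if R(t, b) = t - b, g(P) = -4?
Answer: 1/84703 ≈ 1.1806e-5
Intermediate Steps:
N(l, M) = -1 - M + l*(-3 - l)/4 (N(l, M) = -1 + ((-3 - l)*l - 4*M)/4 = -1 + (l*(-3 - l) - 4*M)/4 = -1 + (-4*M + l*(-3 - l))/4 = -1 + (-M + l*(-3 - l)/4) = -1 - M + l*(-3 - l)/4)
1/((N(9, I(5, -3)) - 140)² + 54774) = 1/(((-1 - 1*5 - ¼*9*(3 + 9)) - 140)² + 54774) = 1/(((-1 - 5 - ¼*9*12) - 140)² + 54774) = 1/(((-1 - 5 - 27) - 140)² + 54774) = 1/((-33 - 140)² + 54774) = 1/((-173)² + 54774) = 1/(29929 + 54774) = 1/84703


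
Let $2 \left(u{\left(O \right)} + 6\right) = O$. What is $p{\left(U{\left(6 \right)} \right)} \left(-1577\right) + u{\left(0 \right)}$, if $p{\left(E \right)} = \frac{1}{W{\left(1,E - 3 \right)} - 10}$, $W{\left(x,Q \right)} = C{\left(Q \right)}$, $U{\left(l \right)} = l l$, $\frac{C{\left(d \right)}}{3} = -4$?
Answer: $\frac{1445}{22} \approx 65.682$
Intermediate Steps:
$u{\left(O \right)} = -6 + \frac{O}{2}$
$C{\left(d \right)} = -12$ ($C{\left(d \right)} = 3 \left(-4\right) = -12$)
$U{\left(l \right)} = l^{2}$
$W{\left(x,Q \right)} = -12$
$p{\left(E \right)} = - \frac{1}{22}$ ($p{\left(E \right)} = \frac{1}{-12 - 10} = \frac{1}{-22} = - \frac{1}{22}$)
$p{\left(U{\left(6 \right)} \right)} \left(-1577\right) + u{\left(0 \right)} = \left(- \frac{1}{22}\right) \left(-1577\right) + \left(-6 + \frac{1}{2} \cdot 0\right) = \frac{1577}{22} + \left(-6 + 0\right) = \frac{1577}{22} - 6 = \frac{1445}{22}$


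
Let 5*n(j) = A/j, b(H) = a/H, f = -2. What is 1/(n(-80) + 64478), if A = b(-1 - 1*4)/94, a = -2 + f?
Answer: 47000/3030465999 ≈ 1.5509e-5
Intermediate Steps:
a = -4 (a = -2 - 2 = -4)
b(H) = -4/H
A = 2/235 (A = -4/(-1 - 1*4)/94 = -4/(-1 - 4)*(1/94) = -4/(-5)*(1/94) = -4*(-1/5)*(1/94) = (4/5)*(1/94) = 2/235 ≈ 0.0085106)
n(j) = 2/(1175*j) (n(j) = (2/(235*j))/5 = 2/(1175*j))
1/(n(-80) + 64478) = 1/((2/1175)/(-80) + 64478) = 1/((2/1175)*(-1/80) + 64478) = 1/(-1/47000 + 64478) = 1/(3030465999/47000) = 47000/3030465999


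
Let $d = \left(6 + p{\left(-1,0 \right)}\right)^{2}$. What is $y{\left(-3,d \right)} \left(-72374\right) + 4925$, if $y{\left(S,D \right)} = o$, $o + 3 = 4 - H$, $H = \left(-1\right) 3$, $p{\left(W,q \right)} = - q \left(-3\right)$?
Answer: $-284571$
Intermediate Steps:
$p{\left(W,q \right)} = 3 q$
$H = -3$
$d = 36$ ($d = \left(6 + 3 \cdot 0\right)^{2} = \left(6 + 0\right)^{2} = 6^{2} = 36$)
$o = 4$ ($o = -3 + \left(4 - -3\right) = -3 + \left(4 + 3\right) = -3 + 7 = 4$)
$y{\left(S,D \right)} = 4$
$y{\left(-3,d \right)} \left(-72374\right) + 4925 = 4 \left(-72374\right) + 4925 = -289496 + 4925 = -284571$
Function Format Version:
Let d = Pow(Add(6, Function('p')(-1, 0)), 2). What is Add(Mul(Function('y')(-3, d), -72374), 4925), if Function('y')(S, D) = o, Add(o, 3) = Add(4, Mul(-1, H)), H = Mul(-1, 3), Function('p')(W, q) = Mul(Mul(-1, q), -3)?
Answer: -284571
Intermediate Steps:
Function('p')(W, q) = Mul(3, q)
H = -3
d = 36 (d = Pow(Add(6, Mul(3, 0)), 2) = Pow(Add(6, 0), 2) = Pow(6, 2) = 36)
o = 4 (o = Add(-3, Add(4, Mul(-1, -3))) = Add(-3, Add(4, 3)) = Add(-3, 7) = 4)
Function('y')(S, D) = 4
Add(Mul(Function('y')(-3, d), -72374), 4925) = Add(Mul(4, -72374), 4925) = Add(-289496, 4925) = -284571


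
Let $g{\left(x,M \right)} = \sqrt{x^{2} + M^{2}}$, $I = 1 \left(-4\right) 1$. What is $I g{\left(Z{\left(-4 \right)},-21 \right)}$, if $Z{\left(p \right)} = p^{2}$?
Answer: $- 4 \sqrt{697} \approx -105.6$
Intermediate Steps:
$I = -4$ ($I = \left(-4\right) 1 = -4$)
$g{\left(x,M \right)} = \sqrt{M^{2} + x^{2}}$
$I g{\left(Z{\left(-4 \right)},-21 \right)} = - 4 \sqrt{\left(-21\right)^{2} + \left(\left(-4\right)^{2}\right)^{2}} = - 4 \sqrt{441 + 16^{2}} = - 4 \sqrt{441 + 256} = - 4 \sqrt{697}$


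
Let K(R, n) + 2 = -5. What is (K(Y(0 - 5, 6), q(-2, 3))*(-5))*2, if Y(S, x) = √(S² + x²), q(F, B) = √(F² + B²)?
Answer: 70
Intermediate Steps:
q(F, B) = √(B² + F²)
K(R, n) = -7 (K(R, n) = -2 - 5 = -7)
(K(Y(0 - 5, 6), q(-2, 3))*(-5))*2 = -7*(-5)*2 = 35*2 = 70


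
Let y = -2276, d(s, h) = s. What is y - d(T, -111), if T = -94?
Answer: -2182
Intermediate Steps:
y - d(T, -111) = -2276 - 1*(-94) = -2276 + 94 = -2182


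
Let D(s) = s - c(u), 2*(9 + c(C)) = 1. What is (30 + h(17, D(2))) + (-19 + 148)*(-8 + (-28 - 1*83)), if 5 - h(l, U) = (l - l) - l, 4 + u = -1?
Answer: -15299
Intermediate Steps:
u = -5 (u = -4 - 1 = -5)
c(C) = -17/2 (c(C) = -9 + (½)*1 = -9 + ½ = -17/2)
D(s) = 17/2 + s (D(s) = s - 1*(-17/2) = s + 17/2 = 17/2 + s)
h(l, U) = 5 + l (h(l, U) = 5 - ((l - l) - l) = 5 - (0 - l) = 5 - (-1)*l = 5 + l)
(30 + h(17, D(2))) + (-19 + 148)*(-8 + (-28 - 1*83)) = (30 + (5 + 17)) + (-19 + 148)*(-8 + (-28 - 1*83)) = (30 + 22) + 129*(-8 + (-28 - 83)) = 52 + 129*(-8 - 111) = 52 + 129*(-119) = 52 - 15351 = -15299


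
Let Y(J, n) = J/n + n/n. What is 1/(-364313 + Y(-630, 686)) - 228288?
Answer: -4075245107953/17851333 ≈ -2.2829e+5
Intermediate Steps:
Y(J, n) = 1 + J/n (Y(J, n) = J/n + 1 = 1 + J/n)
1/(-364313 + Y(-630, 686)) - 228288 = 1/(-364313 + (-630 + 686)/686) - 228288 = 1/(-364313 + (1/686)*56) - 228288 = 1/(-364313 + 4/49) - 228288 = 1/(-17851333/49) - 228288 = -49/17851333 - 228288 = -4075245107953/17851333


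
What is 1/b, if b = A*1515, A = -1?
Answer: -1/1515 ≈ -0.00066007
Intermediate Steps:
b = -1515 (b = -1*1515 = -1515)
1/b = 1/(-1515) = -1/1515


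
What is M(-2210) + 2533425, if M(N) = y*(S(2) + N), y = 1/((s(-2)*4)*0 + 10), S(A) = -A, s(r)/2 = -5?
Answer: 12666019/5 ≈ 2.5332e+6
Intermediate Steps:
s(r) = -10 (s(r) = 2*(-5) = -10)
y = 1/10 (y = 1/(-10*4*0 + 10) = 1/(-40*0 + 10) = 1/(0 + 10) = 1/10 ≈ 0.10000)
M(N) = -1/5 + N/10 (M(N) = (-1*2 + N)/10 = (-2 + N)/10 = -1/5 + N/10)
M(-2210) + 2533425 = (-1/5 + (1/10)*(-2210)) + 2533425 = (-1/5 - 221) + 2533425 = -1106/5 + 2533425 = 12666019/5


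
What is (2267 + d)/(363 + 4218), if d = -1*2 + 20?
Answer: 2285/4581 ≈ 0.49880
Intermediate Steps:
d = 18 (d = -2 + 20 = 18)
(2267 + d)/(363 + 4218) = (2267 + 18)/(363 + 4218) = 2285/4581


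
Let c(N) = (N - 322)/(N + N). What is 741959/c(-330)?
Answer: 122423235/163 ≈ 7.5106e+5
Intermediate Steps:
c(N) = (-322 + N)/(2*N) (c(N) = (-322 + N)/((2*N)) = (-322 + N)*(1/(2*N)) = (-322 + N)/(2*N))
741959/c(-330) = 741959/(((½)*(-322 - 330)/(-330))) = 741959/(((½)*(-1/330)*(-652))) = 741959/(163/165) = 741959*(165/163) = 122423235/163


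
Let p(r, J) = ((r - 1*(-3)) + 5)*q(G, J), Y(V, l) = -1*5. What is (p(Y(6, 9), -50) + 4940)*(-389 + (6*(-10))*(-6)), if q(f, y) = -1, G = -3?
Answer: -143173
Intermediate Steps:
Y(V, l) = -5
p(r, J) = -8 - r (p(r, J) = ((r - 1*(-3)) + 5)*(-1) = ((r + 3) + 5)*(-1) = ((3 + r) + 5)*(-1) = (8 + r)*(-1) = -8 - r)
(p(Y(6, 9), -50) + 4940)*(-389 + (6*(-10))*(-6)) = ((-8 - 1*(-5)) + 4940)*(-389 + (6*(-10))*(-6)) = ((-8 + 5) + 4940)*(-389 - 60*(-6)) = (-3 + 4940)*(-389 + 360) = 4937*(-29) = -143173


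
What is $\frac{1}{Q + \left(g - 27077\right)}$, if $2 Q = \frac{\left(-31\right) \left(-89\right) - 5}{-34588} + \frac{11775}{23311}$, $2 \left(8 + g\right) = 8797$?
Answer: $- \frac{806280868}{18291519374279} \approx -4.4079 \cdot 10^{-5}$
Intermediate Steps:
$g = \frac{8781}{2}$ ($g = -8 + \frac{1}{2} \cdot 8797 = -8 + \frac{8797}{2} = \frac{8781}{2} \approx 4390.5$)
$Q = \frac{171537603}{806280868}$ ($Q = \frac{\frac{\left(-31\right) \left(-89\right) - 5}{-34588} + \frac{11775}{23311}}{2} = \frac{\left(2759 - 5\right) \left(- \frac{1}{34588}\right) + 11775 \cdot \frac{1}{23311}}{2} = \frac{2754 \left(- \frac{1}{34588}\right) + \frac{11775}{23311}}{2} = \frac{- \frac{1377}{17294} + \frac{11775}{23311}}{2} = \frac{1}{2} \cdot \frac{171537603}{403140434} = \frac{171537603}{806280868} \approx 0.21275$)
$\frac{1}{Q + \left(g - 27077\right)} = \frac{1}{\frac{171537603}{806280868} + \left(\frac{8781}{2} - 27077\right)} = \frac{1}{\frac{171537603}{806280868} - \frac{45373}{2}} = \frac{1}{- \frac{18291519374279}{806280868}} = - \frac{806280868}{18291519374279}$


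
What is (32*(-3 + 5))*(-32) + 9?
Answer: -2039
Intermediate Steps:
(32*(-3 + 5))*(-32) + 9 = (32*2)*(-32) + 9 = 64*(-32) + 9 = -2048 + 9 = -2039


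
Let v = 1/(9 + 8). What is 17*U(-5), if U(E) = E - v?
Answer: -86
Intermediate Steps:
v = 1/17 ≈ 0.058824
U(E) = -1/17 + E (U(E) = E - 1*1/17 = E - 1/17 = -1/17 + E)
17*U(-5) = 17*(-1/17 - 5) = 17*(-86/17) = -86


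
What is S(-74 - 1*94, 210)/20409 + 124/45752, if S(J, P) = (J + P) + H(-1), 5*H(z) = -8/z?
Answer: 5656879/1167190710 ≈ 0.0048466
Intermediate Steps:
H(z) = -8/(5*z) (H(z) = (-8/z)/5 = -8/(5*z))
S(J, P) = 8/5 + J + P (S(J, P) = (J + P) - 8/5/(-1) = (J + P) - 8/5*(-1) = (J + P) + 8/5 = 8/5 + J + P)
S(-74 - 1*94, 210)/20409 + 124/45752 = (8/5 + (-74 - 1*94) + 210)/20409 + 124/45752 = (8/5 + (-74 - 94) + 210)*(1/20409) + 124*(1/45752) = (8/5 - 168 + 210)*(1/20409) + 31/11438 = (218/5)*(1/20409) + 31/11438 = 218/102045 + 31/11438 = 5656879/1167190710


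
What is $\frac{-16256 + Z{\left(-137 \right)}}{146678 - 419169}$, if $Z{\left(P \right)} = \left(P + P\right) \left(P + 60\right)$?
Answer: $- \frac{4842}{272491} \approx -0.017769$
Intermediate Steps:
$Z{\left(P \right)} = 2 P \left(60 + P\right)$
$\frac{-16256 + Z{\left(-137 \right)}}{146678 - 419169} = \frac{-16256 + 2 \left(-137\right) \left(60 - 137\right)}{146678 - 419169} = \frac{-16256 + 2 \left(-137\right) \left(-77\right)}{-272491} = \left(-16256 + 21098\right) \left(- \frac{1}{272491}\right) = 4842 \left(- \frac{1}{272491}\right) = - \frac{4842}{272491}$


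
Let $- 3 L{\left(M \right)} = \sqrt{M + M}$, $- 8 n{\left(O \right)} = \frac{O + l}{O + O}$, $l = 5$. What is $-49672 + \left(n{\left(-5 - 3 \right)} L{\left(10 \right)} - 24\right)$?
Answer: $-49696 + \frac{\sqrt{5}}{64} \approx -49696.0$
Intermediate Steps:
$n{\left(O \right)} = - \frac{5 + O}{16 O}$ ($n{\left(O \right)} = - \frac{\left(O + 5\right) \frac{1}{O + O}}{8} = - \frac{\left(5 + O\right) \frac{1}{2 O}}{8} = - \frac{\frac{1}{2} \frac{1}{O} \left(5 + O\right)}{8} = - \frac{5 + O}{16 O}$)
$L{\left(M \right)} = - \frac{\sqrt{2} \sqrt{M}}{3}$ ($L{\left(M \right)} = - \frac{\sqrt{M + M}}{3} = - \frac{\sqrt{2 M}}{3} = - \frac{\sqrt{2} \sqrt{M}}{3}$)
$-49672 + \left(n{\left(-5 - 3 \right)} L{\left(10 \right)} - 24\right) = -49672 - \left(24 - \frac{-5 - \left(-5 - 3\right)}{16 \left(-5 - 3\right)} \left(- \frac{\sqrt{2} \sqrt{10}}{3}\right)\right) = -49672 - \left(24 - \frac{-5 - -8}{16 \left(-8\right)} \left(- \frac{2 \sqrt{5}}{3}\right)\right) = -49672 - \left(24 - \frac{1}{16} \left(- \frac{1}{8}\right) \left(-5 + 8\right) \left(- \frac{2 \sqrt{5}}{3}\right)\right) = -49672 - \left(24 - \frac{1}{16} \left(- \frac{1}{8}\right) 3 \left(- \frac{2 \sqrt{5}}{3}\right)\right) = -49672 - \left(24 + \frac{3 \left(- \frac{2 \sqrt{5}}{3}\right)}{128}\right) = -49672 - \left(24 - \frac{\sqrt{5}}{64}\right) = -49696 + \frac{\sqrt{5}}{64}$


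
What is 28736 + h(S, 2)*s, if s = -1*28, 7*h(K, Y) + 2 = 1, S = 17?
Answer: 28740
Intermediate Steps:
h(K, Y) = -⅐ (h(K, Y) = -2/7 + (⅐)*1 = -2/7 + ⅐ = -⅐)
s = -28
28736 + h(S, 2)*s = 28736 - ⅐*(-28) = 28736 + 4 = 28740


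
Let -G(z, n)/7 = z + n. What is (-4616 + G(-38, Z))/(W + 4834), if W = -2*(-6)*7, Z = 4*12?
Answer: -2343/2459 ≈ -0.95283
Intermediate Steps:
Z = 48
G(z, n) = -7*n - 7*z (G(z, n) = -7*(z + n) = -7*(n + z) = -7*n - 7*z)
W = 84 (W = 12*7 = 84)
(-4616 + G(-38, Z))/(W + 4834) = (-4616 + (-7*48 - 7*(-38)))/(84 + 4834) = (-4616 + (-336 + 266))/4918 = (-4616 - 70)*(1/4918) = -4686*1/4918 = -2343/2459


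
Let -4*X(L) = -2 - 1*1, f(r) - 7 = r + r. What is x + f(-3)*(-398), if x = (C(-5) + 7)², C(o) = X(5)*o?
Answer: -6199/16 ≈ -387.44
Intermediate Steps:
f(r) = 7 + 2*r (f(r) = 7 + (r + r) = 7 + 2*r)
X(L) = ¾ (X(L) = -(-2 - 1*1)/4 = -(-2 - 1)/4 = -¼*(-3) = ¾)
C(o) = 3*o/4
x = 169/16 (x = ((¾)*(-5) + 7)² = (-15/4 + 7)² = (13/4)² = 169/16 ≈ 10.563)
x + f(-3)*(-398) = 169/16 + (7 + 2*(-3))*(-398) = 169/16 + (7 - 6)*(-398) = 169/16 + 1*(-398) = 169/16 - 398 = -6199/16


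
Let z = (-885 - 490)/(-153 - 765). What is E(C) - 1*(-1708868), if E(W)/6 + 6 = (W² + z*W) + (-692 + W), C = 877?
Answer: 968887423/153 ≈ 6.3326e+6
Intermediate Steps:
z = 1375/918 (z = -1375/(-918) = -1375*(-1/918) = 1375/918 ≈ 1.4978)
E(W) = -4188 + 6*W² + 2293*W/153 (E(W) = -36 + 6*((W² + 1375*W/918) + (-692 + W)) = -36 + 6*(-692 + W² + 2293*W/918) = -36 + (-4152 + 6*W² + 2293*W/153) = -4188 + 6*W² + 2293*W/153)
E(C) - 1*(-1708868) = (-4188 + 6*877² + (2293/153)*877) - 1*(-1708868) = (-4188 + 6*769129 + 2010961/153) + 1708868 = (-4188 + 4614774 + 2010961/153) + 1708868 = 707430619/153 + 1708868 = 968887423/153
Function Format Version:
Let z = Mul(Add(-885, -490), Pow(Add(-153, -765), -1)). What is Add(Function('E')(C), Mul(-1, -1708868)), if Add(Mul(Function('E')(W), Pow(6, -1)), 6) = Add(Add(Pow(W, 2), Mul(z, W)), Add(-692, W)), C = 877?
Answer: Rational(968887423, 153) ≈ 6.3326e+6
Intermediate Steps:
z = Rational(1375, 918) (z = Mul(-1375, Pow(-918, -1)) = Mul(-1375, Rational(-1, 918)) = Rational(1375, 918) ≈ 1.4978)
Function('E')(W) = Add(-4188, Mul(6, Pow(W, 2)), Mul(Rational(2293, 153), W)) (Function('E')(W) = Add(-36, Mul(6, Add(Add(Pow(W, 2), Mul(Rational(1375, 918), W)), Add(-692, W)))) = Add(-36, Mul(6, Add(-692, Pow(W, 2), Mul(Rational(2293, 918), W)))) = Add(-36, Add(-4152, Mul(6, Pow(W, 2)), Mul(Rational(2293, 153), W))) = Add(-4188, Mul(6, Pow(W, 2)), Mul(Rational(2293, 153), W)))
Add(Function('E')(C), Mul(-1, -1708868)) = Add(Add(-4188, Mul(6, Pow(877, 2)), Mul(Rational(2293, 153), 877)), Mul(-1, -1708868)) = Add(Add(-4188, Mul(6, 769129), Rational(2010961, 153)), 1708868) = Add(Add(-4188, 4614774, Rational(2010961, 153)), 1708868) = Add(Rational(707430619, 153), 1708868) = Rational(968887423, 153)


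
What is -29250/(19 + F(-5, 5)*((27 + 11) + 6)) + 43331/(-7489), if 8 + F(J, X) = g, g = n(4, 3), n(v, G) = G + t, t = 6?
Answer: -24642567/52423 ≈ -470.07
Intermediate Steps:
n(v, G) = 6 + G (n(v, G) = G + 6 = 6 + G)
g = 9 (g = 6 + 3 = 9)
F(J, X) = 1 (F(J, X) = -8 + 9 = 1)
-29250/(19 + F(-5, 5)*((27 + 11) + 6)) + 43331/(-7489) = -29250/(19 + 1*((27 + 11) + 6)) + 43331/(-7489) = -29250/(19 + 1*(38 + 6)) + 43331*(-1/7489) = -29250/(19 + 1*44) - 43331/7489 = -29250/(19 + 44) - 43331/7489 = -29250/63 - 43331/7489 = -29250*1/63 - 43331/7489 = -3250/7 - 43331/7489 = -24642567/52423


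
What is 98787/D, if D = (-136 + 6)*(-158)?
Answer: 7599/1580 ≈ 4.8095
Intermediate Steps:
D = 20540 (D = -130*(-158) = 20540)
98787/D = 98787/20540 = 98787*(1/20540) = 7599/1580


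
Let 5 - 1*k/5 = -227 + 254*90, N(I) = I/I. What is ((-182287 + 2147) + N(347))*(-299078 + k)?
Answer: 74256538302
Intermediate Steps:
N(I) = 1
k = -113140 (k = 25 - 5*(-227 + 254*90) = 25 - 5*(-227 + 22860) = 25 - 5*22633 = 25 - 113165 = -113140)
((-182287 + 2147) + N(347))*(-299078 + k) = ((-182287 + 2147) + 1)*(-299078 - 113140) = (-180140 + 1)*(-412218) = -180139*(-412218) = 74256538302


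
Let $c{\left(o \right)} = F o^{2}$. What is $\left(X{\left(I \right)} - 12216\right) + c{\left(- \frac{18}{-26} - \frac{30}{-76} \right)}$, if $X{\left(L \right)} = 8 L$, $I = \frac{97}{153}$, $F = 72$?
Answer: $- \frac{113187238222}{9334377} \approx -12126.0$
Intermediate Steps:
$I = \frac{97}{153}$ ($I = 97 \cdot \frac{1}{153} = \frac{97}{153} \approx 0.63399$)
$c{\left(o \right)} = 72 o^{2}$
$\left(X{\left(I \right)} - 12216\right) + c{\left(- \frac{18}{-26} - \frac{30}{-76} \right)} = \left(8 \cdot \frac{97}{153} - 12216\right) + 72 \left(- \frac{18}{-26} - \frac{30}{-76}\right)^{2} = \left(\frac{776}{153} - 12216\right) + 72 \left(\left(-18\right) \left(- \frac{1}{26}\right) - - \frac{15}{38}\right)^{2} = - \frac{1868272}{153} + 72 \left(\frac{9}{13} + \frac{15}{38}\right)^{2} = - \frac{1868272}{153} + 72 \left(\frac{537}{494}\right)^{2} = - \frac{1868272}{153} + 72 \cdot \frac{288369}{244036} = - \frac{1868272}{153} + \frac{5190642}{61009} = - \frac{113187238222}{9334377}$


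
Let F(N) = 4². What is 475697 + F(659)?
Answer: 475713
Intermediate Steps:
F(N) = 16
475697 + F(659) = 475697 + 16 = 475713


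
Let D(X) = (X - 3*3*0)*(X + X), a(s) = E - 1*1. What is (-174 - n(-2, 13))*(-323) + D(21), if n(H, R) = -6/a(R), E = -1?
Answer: 58053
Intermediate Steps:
a(s) = -2 (a(s) = -1 - 1*1 = -1 - 1 = -2)
n(H, R) = 3 (n(H, R) = -6/(-2) = -6*(-½) = 3)
D(X) = 2*X² (D(X) = (X - 9*0)*(2*X) = (X + 0)*(2*X) = X*(2*X) = 2*X²)
(-174 - n(-2, 13))*(-323) + D(21) = (-174 - 1*3)*(-323) + 2*21² = (-174 - 3)*(-323) + 2*441 = -177*(-323) + 882 = 57171 + 882 = 58053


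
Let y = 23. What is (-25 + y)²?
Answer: 4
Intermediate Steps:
(-25 + y)² = (-25 + 23)² = (-2)² = 4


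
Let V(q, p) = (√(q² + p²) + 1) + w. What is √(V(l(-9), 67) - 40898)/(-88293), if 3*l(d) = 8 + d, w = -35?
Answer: -I*√(368388 - 3*√40402)/264879 ≈ -0.0022895*I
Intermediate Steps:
l(d) = 8/3 + d/3 (l(d) = (8 + d)/3 = 8/3 + d/3)
V(q, p) = -34 + √(p² + q²) (V(q, p) = (√(q² + p²) + 1) - 35 = (√(p² + q²) + 1) - 35 = (1 + √(p² + q²)) - 35 = -34 + √(p² + q²))
√(V(l(-9), 67) - 40898)/(-88293) = √((-34 + √(67² + (8/3 + (⅓)*(-9))²)) - 40898)/(-88293) = √((-34 + √(4489 + (8/3 - 3)²)) - 40898)*(-1/88293) = √((-34 + √(4489 + (-⅓)²)) - 40898)*(-1/88293) = √((-34 + √(4489 + ⅑)) - 40898)*(-1/88293) = √((-34 + √(40402/9)) - 40898)*(-1/88293) = √((-34 + √40402/3) - 40898)*(-1/88293) = √(-40932 + √40402/3)*(-1/88293) = -√(-40932 + √40402/3)/88293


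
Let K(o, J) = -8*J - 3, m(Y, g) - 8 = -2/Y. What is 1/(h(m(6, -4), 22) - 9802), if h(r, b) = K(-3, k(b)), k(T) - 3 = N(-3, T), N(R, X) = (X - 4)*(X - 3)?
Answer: -1/12565 ≈ -7.9586e-5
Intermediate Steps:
N(R, X) = (-4 + X)*(-3 + X)
k(T) = 15 + T² - 7*T (k(T) = 3 + (12 + T² - 7*T) = 15 + T² - 7*T)
m(Y, g) = 8 - 2/Y
K(o, J) = -3 - 8*J
h(r, b) = -123 - 8*b² + 56*b (h(r, b) = -3 - 8*(15 + b² - 7*b) = -3 + (-120 - 8*b² + 56*b) = -123 - 8*b² + 56*b)
1/(h(m(6, -4), 22) - 9802) = 1/((-123 - 8*22² + 56*22) - 9802) = 1/((-123 - 8*484 + 1232) - 9802) = 1/((-123 - 3872 + 1232) - 9802) = 1/(-2763 - 9802) = 1/(-12565) = -1/12565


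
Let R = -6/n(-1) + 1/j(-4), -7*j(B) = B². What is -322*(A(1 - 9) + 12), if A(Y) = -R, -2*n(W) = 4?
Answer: -24311/8 ≈ -3038.9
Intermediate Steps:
n(W) = -2 (n(W) = -½*4 = -2)
j(B) = -B²/7
R = 41/16 (R = -6/(-2) + 1/(-⅐*(-4)²) = -6*(-½) + 1/(-⅐*16) = 3 + 1/(-16/7) = 3 + 1*(-7/16) = 3 - 7/16 = 41/16 ≈ 2.5625)
A(Y) = -41/16 (A(Y) = -1*41/16 = -41/16)
-322*(A(1 - 9) + 12) = -322*(-41/16 + 12) = -322*151/16 = -24311/8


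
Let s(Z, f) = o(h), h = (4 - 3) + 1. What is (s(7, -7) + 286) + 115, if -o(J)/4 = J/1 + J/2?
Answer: 389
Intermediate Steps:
h = 2 (h = 1 + 1 = 2)
o(J) = -6*J (o(J) = -4*(J/1 + J/2) = -4*(J*1 + J*(½)) = -4*(J + J/2) = -6*J)
s(Z, f) = -12 (s(Z, f) = -6*2 = -12)
(s(7, -7) + 286) + 115 = (-12 + 286) + 115 = 274 + 115 = 389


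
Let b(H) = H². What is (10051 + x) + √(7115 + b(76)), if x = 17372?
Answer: 27423 + √12891 ≈ 27537.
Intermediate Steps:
(10051 + x) + √(7115 + b(76)) = (10051 + 17372) + √(7115 + 76²) = 27423 + √(7115 + 5776) = 27423 + √12891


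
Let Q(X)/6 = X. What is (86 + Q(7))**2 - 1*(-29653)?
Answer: 46037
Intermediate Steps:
Q(X) = 6*X
(86 + Q(7))**2 - 1*(-29653) = (86 + 6*7)**2 - 1*(-29653) = (86 + 42)**2 + 29653 = 128**2 + 29653 = 16384 + 29653 = 46037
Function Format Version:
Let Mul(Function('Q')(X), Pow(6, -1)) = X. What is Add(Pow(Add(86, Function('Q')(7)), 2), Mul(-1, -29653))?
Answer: 46037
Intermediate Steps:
Function('Q')(X) = Mul(6, X)
Add(Pow(Add(86, Function('Q')(7)), 2), Mul(-1, -29653)) = Add(Pow(Add(86, Mul(6, 7)), 2), Mul(-1, -29653)) = Add(Pow(Add(86, 42), 2), 29653) = Add(Pow(128, 2), 29653) = Add(16384, 29653) = 46037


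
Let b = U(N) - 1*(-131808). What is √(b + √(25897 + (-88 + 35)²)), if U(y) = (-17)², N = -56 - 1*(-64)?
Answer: √(132097 + √28706) ≈ 363.68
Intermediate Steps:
N = 8 (N = -56 + 64 = 8)
U(y) = 289
b = 132097 (b = 289 - 1*(-131808) = 289 + 131808 = 132097)
√(b + √(25897 + (-88 + 35)²)) = √(132097 + √(25897 + (-88 + 35)²)) = √(132097 + √(25897 + (-53)²)) = √(132097 + √(25897 + 2809)) = √(132097 + √28706)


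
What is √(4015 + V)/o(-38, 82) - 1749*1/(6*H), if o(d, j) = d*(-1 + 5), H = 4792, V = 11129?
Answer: -583/9584 - √3786/76 ≈ -0.87044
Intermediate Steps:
o(d, j) = 4*d (o(d, j) = d*4 = 4*d)
√(4015 + V)/o(-38, 82) - 1749*1/(6*H) = √(4015 + 11129)/((4*(-38))) - 1749/(4792*6) = √15144/(-152) - 1749/28752 = (2*√3786)*(-1/152) - 1749*1/28752 = -√3786/76 - 583/9584 = -583/9584 - √3786/76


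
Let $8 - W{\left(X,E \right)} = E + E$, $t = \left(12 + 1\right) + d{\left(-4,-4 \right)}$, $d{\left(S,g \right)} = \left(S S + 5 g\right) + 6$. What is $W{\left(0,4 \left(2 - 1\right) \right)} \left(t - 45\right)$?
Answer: $0$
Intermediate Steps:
$d{\left(S,g \right)} = 6 + S^{2} + 5 g$ ($d{\left(S,g \right)} = \left(S^{2} + 5 g\right) + 6 = 6 + S^{2} + 5 g$)
$t = 15$ ($t = \left(12 + 1\right) + \left(6 + \left(-4\right)^{2} + 5 \left(-4\right)\right) = 13 + \left(6 + 16 - 20\right) = 13 + 2 = 15$)
$W{\left(X,E \right)} = 8 - 2 E$ ($W{\left(X,E \right)} = 8 - \left(E + E\right) = 8 - 2 E$)
$W{\left(0,4 \left(2 - 1\right) \right)} \left(t - 45\right) = \left(8 - 2 \cdot 4 \left(2 - 1\right)\right) \left(15 - 45\right) = \left(8 - 2 \cdot 4 \cdot 1\right) \left(-30\right) = \left(8 - 8\right) \left(-30\right) = 0 \left(-30\right) = 0$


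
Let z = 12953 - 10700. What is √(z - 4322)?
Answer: I*√2069 ≈ 45.486*I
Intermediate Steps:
z = 2253
√(z - 4322) = √(2253 - 4322) = √(-2069) = I*√2069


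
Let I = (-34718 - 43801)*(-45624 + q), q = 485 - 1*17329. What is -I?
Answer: -4904924892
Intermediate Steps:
q = -16844 (q = 485 - 17329 = -16844)
I = 4904924892 (I = (-34718 - 43801)*(-45624 - 16844) = -78519*(-62468) = 4904924892)
-I = -1*4904924892 = -4904924892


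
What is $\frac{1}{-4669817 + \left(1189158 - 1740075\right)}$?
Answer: $- \frac{1}{5220734} \approx -1.9154 \cdot 10^{-7}$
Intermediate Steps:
$\frac{1}{-4669817 + \left(1189158 - 1740075\right)} = \frac{1}{-4669817 - 550917} = \frac{1}{-5220734} = - \frac{1}{5220734}$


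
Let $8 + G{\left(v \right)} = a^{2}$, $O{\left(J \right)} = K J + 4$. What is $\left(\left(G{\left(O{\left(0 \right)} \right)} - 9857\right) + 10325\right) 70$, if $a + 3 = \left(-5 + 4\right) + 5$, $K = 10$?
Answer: $32270$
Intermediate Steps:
$a = 1$ ($a = -3 + \left(\left(-5 + 4\right) + 5\right) = -3 + \left(-1 + 5\right) = -3 + 4 = 1$)
$O{\left(J \right)} = 4 + 10 J$ ($O{\left(J \right)} = 10 J + 4 = 4 + 10 J$)
$G{\left(v \right)} = -7$ ($G{\left(v \right)} = -8 + 1^{2} = -8 + 1 = -7$)
$\left(\left(G{\left(O{\left(0 \right)} \right)} - 9857\right) + 10325\right) 70 = \left(\left(-7 - 9857\right) + 10325\right) 70 = \left(-9864 + 10325\right) 70 = 461 \cdot 70 = 32270$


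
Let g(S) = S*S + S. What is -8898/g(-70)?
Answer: -1483/805 ≈ -1.8422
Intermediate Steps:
g(S) = S + S² (g(S) = S² + S = S + S²)
-8898/g(-70) = -8898*(-1/(70*(1 - 70))) = -8898/((-70*(-69))) = -8898/4830 = -8898*1/4830 = -1483/805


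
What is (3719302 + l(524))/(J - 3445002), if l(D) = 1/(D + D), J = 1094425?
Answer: -3897828497/2463404696 ≈ -1.5823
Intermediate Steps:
l(D) = 1/(2*D)
(3719302 + l(524))/(J - 3445002) = (3719302 + (1/2)/524)/(1094425 - 3445002) = (3719302 + (1/2)*(1/524))/(-2350577) = (3719302 + 1/1048)*(-1/2350577) = (3897828497/1048)*(-1/2350577) = -3897828497/2463404696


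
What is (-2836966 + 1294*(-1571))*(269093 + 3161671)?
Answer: -16707271757760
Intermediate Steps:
(-2836966 + 1294*(-1571))*(269093 + 3161671) = (-2836966 - 2032874)*3430764 = -4869840*3430764 = -16707271757760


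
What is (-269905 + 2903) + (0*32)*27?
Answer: -267002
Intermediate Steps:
(-269905 + 2903) + (0*32)*27 = -267002 + 0*27 = -267002 + 0 = -267002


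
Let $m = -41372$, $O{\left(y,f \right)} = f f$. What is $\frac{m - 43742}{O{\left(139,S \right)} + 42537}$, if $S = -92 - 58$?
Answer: $- \frac{85114}{65037} \approx -1.3087$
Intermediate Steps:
$S = -150$ ($S = -92 - 58 = -150$)
$O{\left(y,f \right)} = f^{2}$
$\frac{m - 43742}{O{\left(139,S \right)} + 42537} = \frac{-41372 - 43742}{\left(-150\right)^{2} + 42537} = - \frac{85114}{22500 + 42537} = - \frac{85114}{65037}$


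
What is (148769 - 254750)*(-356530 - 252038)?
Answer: 64496645208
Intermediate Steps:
(148769 - 254750)*(-356530 - 252038) = -105981*(-608568) = 64496645208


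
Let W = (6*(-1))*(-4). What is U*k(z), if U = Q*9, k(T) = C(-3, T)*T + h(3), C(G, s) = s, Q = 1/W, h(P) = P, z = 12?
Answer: 441/8 ≈ 55.125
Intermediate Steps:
W = 24 (W = -6*(-4) = 24)
Q = 1/24 ≈ 0.041667
k(T) = 3 + T**2 (k(T) = T*T + 3 = T**2 + 3 = 3 + T**2)
U = 3/8 (U = (1/24)*9 = 3/8 ≈ 0.37500)
U*k(z) = 3*(3 + 12**2)/8 = 3*(3 + 144)/8 = (3/8)*147 = 441/8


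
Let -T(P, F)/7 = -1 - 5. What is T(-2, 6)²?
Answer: 1764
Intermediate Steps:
T(P, F) = 42 (T(P, F) = -7*(-1 - 5) = -7*(-6) = 42)
T(-2, 6)² = 42² = 1764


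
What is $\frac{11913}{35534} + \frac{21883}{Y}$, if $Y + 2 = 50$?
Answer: $\frac{389081173}{852816} \approx 456.23$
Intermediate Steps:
$Y = 48$ ($Y = -2 + 50 = 48$)
$\frac{11913}{35534} + \frac{21883}{Y} = \frac{11913}{35534} + \frac{21883}{48} = \frac{389081173}{852816}$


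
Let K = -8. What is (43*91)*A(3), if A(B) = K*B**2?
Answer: -281736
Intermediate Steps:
A(B) = -8*B**2
(43*91)*A(3) = (43*91)*(-8*3**2) = 3913*(-8*9) = 3913*(-72) = -281736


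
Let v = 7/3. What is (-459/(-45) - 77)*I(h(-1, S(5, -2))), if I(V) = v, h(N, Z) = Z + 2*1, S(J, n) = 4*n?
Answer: -2338/15 ≈ -155.87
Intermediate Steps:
h(N, Z) = 2 + Z (h(N, Z) = Z + 2 = 2 + Z)
v = 7/3 (v = 7*(⅓) = 7/3 ≈ 2.3333)
I(V) = 7/3
(-459/(-45) - 77)*I(h(-1, S(5, -2))) = (-459/(-45) - 77)*(7/3) = (-459*(-1/45) - 1*77)*(7/3) = (51/5 - 77)*(7/3) = -334/5*7/3 = -2338/15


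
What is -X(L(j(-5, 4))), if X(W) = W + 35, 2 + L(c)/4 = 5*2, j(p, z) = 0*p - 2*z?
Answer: -67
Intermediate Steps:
j(p, z) = -2*z (j(p, z) = 0 - 2*z = -2*z)
L(c) = 32 (L(c) = -8 + 4*(5*2) = -8 + 4*10 = -8 + 40 = 32)
X(W) = 35 + W
-X(L(j(-5, 4))) = -(35 + 32) = -1*67 = -67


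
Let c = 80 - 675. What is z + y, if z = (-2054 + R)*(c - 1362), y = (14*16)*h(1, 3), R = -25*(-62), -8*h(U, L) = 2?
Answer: 986272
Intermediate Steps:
h(U, L) = -1/4 (h(U, L) = -1/8*2 = -1/4)
R = 1550
c = -595
y = -56 (y = (14*16)*(-1/4) = 224*(-1/4) = -56)
z = 986328 (z = (-2054 + 1550)*(-595 - 1362) = -504*(-1957) = 986328)
z + y = 986328 - 56 = 986272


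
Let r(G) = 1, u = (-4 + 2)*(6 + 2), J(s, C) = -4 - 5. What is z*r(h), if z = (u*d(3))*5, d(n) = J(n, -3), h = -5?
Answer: 720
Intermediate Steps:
J(s, C) = -9
d(n) = -9
u = -16 (u = -2*8 = -16)
z = 720 (z = -16*(-9)*5 = 144*5 = 720)
z*r(h) = 720*1 = 720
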